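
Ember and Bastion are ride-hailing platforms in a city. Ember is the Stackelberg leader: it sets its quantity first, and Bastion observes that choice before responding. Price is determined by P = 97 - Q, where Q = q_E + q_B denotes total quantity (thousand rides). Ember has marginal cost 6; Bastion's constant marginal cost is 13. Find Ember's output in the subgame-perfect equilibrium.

49

The follower Bastion best-responds to any q_E: π_B = (97 - Q)q_B - 13q_B.
Setting the follower's marginal profit to zero, 84 - q_E - 2q_B = 0, i.e. q_B = (84 - q_E)/2.
Ember substitutes q_B(q_E) into its own profit: π_E = q_E(97 - q_E - (84 - q_E)/2) - 6q_E = (55 - (1/2)q_E)q_E - 6q_E.
The leader's first-order condition 49 - q_E = 0 yields q_E = 49.
Then q_B = (84 - 49)/2 = 35/2.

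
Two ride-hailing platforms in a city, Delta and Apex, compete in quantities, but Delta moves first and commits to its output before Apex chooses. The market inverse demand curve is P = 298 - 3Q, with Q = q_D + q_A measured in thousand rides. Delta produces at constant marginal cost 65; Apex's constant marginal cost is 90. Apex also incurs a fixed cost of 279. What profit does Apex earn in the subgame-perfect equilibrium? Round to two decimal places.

Solve by backward induction. Given q_D, the follower Apex maximises π_A = (298 - 3q_D - 3q_A)q_A - 90q_A.
Setting the follower's marginal profit to zero, 208 - 3q_D - 6q_A = 0, i.e. q_A = (208 - 3q_D)/6.
Delta substitutes q_A(q_D) into its own profit: π_D = q_D(298 - 3q_D - (208 - 3q_D)/2) - 65q_D = (194 - (3/2)q_D)q_D - 65q_D.
Leader FOC: 129 - 3q_D = 0, so q_D = 43.
Then q_A = (208 - 3·43)/6 = 79/6.
Price P = 298 - 3·(337/6) = 259/2.
Apex's profit: (259/2 - 90)·(79/6) - 279 = 241.0833.

241.08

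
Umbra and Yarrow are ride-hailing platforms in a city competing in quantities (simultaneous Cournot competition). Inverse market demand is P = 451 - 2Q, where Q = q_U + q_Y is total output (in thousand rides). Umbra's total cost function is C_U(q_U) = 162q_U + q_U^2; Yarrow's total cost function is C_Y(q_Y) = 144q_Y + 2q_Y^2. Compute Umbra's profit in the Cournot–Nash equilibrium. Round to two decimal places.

4467.77

Umbra's profit: π_U = (451 - 2Q)q_U - (162q_U + q_U²). Setting ∂π_U/∂q_U = 0: 289 - 6q_U - 2(q_Y) = 0.
Yarrow's first-order condition: 307 - 8q_Y - 2(q_U) = 0.
Rearranging gives the reaction functions q_U = (289 - 2q_Y)/6 and q_Y = (307 - 2q_U)/8.
Solving the pair: q_U = 849/22, q_Y = 316/11.
Price P = 451 - 2·(1481/22) = 316.3636.
Umbra's profit: 316.3636·(849/22) - 162·(849/22) - (849/22)² = 4467.7748.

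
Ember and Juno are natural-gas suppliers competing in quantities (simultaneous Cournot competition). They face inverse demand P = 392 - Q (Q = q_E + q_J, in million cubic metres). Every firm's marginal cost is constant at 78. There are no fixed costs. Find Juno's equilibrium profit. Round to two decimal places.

A representative firm's profit is π_i = q_i(392 - Q) - 78q_i.
First-order condition (treating rivals' output as given): 314 - 2q_i - q_j = 0.
With identical firms every q_j equals q_i, so q_j = q_i and 314 = 3q_i, giving q_i = 314/3.
Price P = 392 - 628/3 = 548/3.
Juno's profit: (548/3 - 78)·(314/3) = 10955.1111.

10955.11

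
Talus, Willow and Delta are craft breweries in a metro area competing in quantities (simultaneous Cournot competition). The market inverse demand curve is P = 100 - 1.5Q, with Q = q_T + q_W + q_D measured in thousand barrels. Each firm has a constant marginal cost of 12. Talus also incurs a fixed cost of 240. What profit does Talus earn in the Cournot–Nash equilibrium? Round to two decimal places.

A representative firm's profit is π_i = q_i(100 - 1.5Q) - 12q_i.
Setting ∂π_i/∂q_i = 0 with rivals' quantities fixed: 88 - 3q_i - (3/2)·Σ_{j≠i} q_j = 0.
By symmetry each firm produces the same amount; substituting Σ_{j≠i} q_j = 2q_i yields q_i = 88/6 = 44/3.
Price P = 100 - (3/2)·44 = 34.
Talus's profit: (34 - 12)·(44/3) - 240 = 248/3.

82.67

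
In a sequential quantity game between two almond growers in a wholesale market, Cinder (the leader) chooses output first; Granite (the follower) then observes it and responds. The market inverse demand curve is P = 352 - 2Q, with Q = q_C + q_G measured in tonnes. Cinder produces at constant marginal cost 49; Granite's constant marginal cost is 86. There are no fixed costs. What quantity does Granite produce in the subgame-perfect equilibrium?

24

Solve by backward induction. Given q_C, the follower Granite maximises π_G = (352 - 2q_C - 2q_G)q_G - 86q_G.
Follower FOC: 266 - 2q_C - 4q_G = 0, so q_G(q_C) = (266 - 2q_C)/4.
Cinder substitutes q_G(q_C) into its own profit: π_C = q_C(352 - 2q_C - (266 - 2q_C)/2) - 49q_C = (219 - q_C)q_C - 49q_C.
Maximising: ∂π_C/∂q_C = 170 - 2q_C = 0, giving q_C = 85.
Then q_G = (266 - 2·85)/4 = 24.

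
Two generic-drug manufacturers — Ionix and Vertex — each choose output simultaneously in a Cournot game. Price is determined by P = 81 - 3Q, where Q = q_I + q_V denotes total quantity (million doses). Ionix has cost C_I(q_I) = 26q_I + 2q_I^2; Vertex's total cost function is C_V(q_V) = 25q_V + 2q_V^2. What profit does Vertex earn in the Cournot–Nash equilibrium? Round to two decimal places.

Ionix's profit: π_I = (81 - 3Q)q_I - (26q_I + 2q_I²). Setting ∂π_I/∂q_I = 0: 55 - 10q_I - 3(q_V) = 0.
Vertex's profit: π_V = (81 - 3Q)q_V - (25q_V + 2q_V²). Setting ∂π_V/∂q_V = 0: 56 - 10q_V - 3(q_I) = 0.
Rearranging gives the reaction functions q_I = (55 - 3q_V)/10 and q_V = (56 - 3q_I)/10.
Solving the pair: q_I = 382/91, q_V = 395/91.
Price P = 81 - 3·(111/13) = 720/13.
Vertex's profit: (720/13)·(395/91) - 25·(395/91) - 2(395/91)² = 94.2066.

94.21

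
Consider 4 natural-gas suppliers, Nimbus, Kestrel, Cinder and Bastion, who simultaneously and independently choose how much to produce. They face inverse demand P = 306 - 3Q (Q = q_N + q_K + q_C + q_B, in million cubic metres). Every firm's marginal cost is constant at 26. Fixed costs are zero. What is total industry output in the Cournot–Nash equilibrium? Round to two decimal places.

A representative firm's profit is π_i = q_i(306 - 3Q) - 26q_i.
First-order condition (treating rivals' output as given): 280 - 6q_i - 3·Σ_{j≠i} q_j = 0.
By symmetry each firm produces the same amount; substituting Σ_{j≠i} q_j = 3q_i yields q_i = 280/15 = 56/3.
Total output Q = 56/3 + 56/3 + 56/3 + 56/3 = 224/3.

74.67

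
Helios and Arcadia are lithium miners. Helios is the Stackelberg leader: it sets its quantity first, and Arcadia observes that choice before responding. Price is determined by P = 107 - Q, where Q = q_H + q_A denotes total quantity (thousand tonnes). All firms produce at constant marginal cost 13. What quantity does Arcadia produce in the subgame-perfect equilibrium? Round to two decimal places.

The follower Arcadia best-responds to any q_H: π_A = (107 - Q)q_A - 13q_A.
∂π_A/∂q_A = 94 - q_H - 2q_A = 0 gives the reaction function q_A = (94 - q_H)/2.
The leader anticipates this reaction. Substituting into P = 107 - Q gives P = 60 - (1/2)q_H, so π_H = (60 - (1/2)q_H)q_H - 13q_H.
The leader's first-order condition 47 - q_H = 0 yields q_H = 47.
Then q_A = (94 - 47)/2 = 47/2.

23.50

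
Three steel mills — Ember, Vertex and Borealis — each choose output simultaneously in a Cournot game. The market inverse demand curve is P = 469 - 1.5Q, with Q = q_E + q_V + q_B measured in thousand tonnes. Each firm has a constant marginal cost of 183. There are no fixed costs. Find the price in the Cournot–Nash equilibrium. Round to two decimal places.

Each firm earns π_i = (469 - 1.5Q)q_i - 183q_i.
Setting ∂π_i/∂q_i = 0 with rivals' quantities fixed: 286 - 3q_i - (3/2)·Σ_{j≠i} q_j = 0.
With identical firms every q_j equals q_i, so Σ_{j≠i} q_j = 2q_i and 286 = 6q_i, giving q_i = 143/3.
Total output Q = 143, so price P = 469 - (3/2)·143 = 509/2.

254.50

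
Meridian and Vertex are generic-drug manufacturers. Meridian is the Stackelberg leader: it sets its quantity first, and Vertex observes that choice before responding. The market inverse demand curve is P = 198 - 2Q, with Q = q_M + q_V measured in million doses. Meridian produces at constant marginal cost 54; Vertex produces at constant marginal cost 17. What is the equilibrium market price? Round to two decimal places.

The follower Vertex best-responds to any q_M: π_V = (198 - 2Q)q_V - 17q_V.
Setting the follower's marginal profit to zero, 181 - 2q_M - 4q_V = 0, i.e. q_V = (181 - 2q_M)/4.
Meridian substitutes q_V(q_M) into its own profit: π_M = q_M(198 - 2q_M - (181 - 2q_M)/2) - 54q_M = (215/2 - q_M)q_M - 54q_M.
The leader's first-order condition 107/2 - 2q_M = 0 yields q_M = 107/4.
Then q_V = (181 - 2·(107/4))/4 = 255/8.
Total output Q = 469/8, so price P = 198 - 2·(469/8) = 323/4.

80.75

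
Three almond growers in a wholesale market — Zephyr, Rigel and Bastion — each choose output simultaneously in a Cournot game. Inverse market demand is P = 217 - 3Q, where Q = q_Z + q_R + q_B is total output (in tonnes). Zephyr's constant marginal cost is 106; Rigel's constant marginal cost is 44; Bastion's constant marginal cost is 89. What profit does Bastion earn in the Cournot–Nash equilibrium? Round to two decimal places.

208.33

Zephyr's profit: π_Z = (217 - 3Q)q_Z - (106q_Z). Setting ∂π_Z/∂q_Z = 0: 111 - 6q_Z - 3(q_R + q_B) = 0.
Rigel's profit: π_R = (217 - 3Q)q_R - (44q_R). Setting ∂π_R/∂q_R = 0: 173 - 6q_R - 3(q_Z + q_B) = 0.
Bastion's first-order condition: 128 - 6q_B - 3(q_Z + q_R) = 0.
Adding the 3 conditions: 412 − 6Q − 6Q = 0, i.e. Q = 103/3.
Back-substituting: q_Z = (111 − 103)/3 = 8/3, q_R = (173 − 103)/3 = 70/3, q_B = (128 − 103)/3 = 25/3.
Price P = 217 - 3·(103/3) = 114.
Bastion's profit: (114 - 89)·(25/3) = 625/3.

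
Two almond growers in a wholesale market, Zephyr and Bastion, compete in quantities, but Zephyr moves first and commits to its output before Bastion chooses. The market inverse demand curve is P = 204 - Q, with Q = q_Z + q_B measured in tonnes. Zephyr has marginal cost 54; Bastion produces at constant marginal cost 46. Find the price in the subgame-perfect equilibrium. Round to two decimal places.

89.50

Solve by backward induction. Given q_Z, the follower Bastion maximises π_B = (204 - q_Z - q_B)q_B - 46q_B.
∂π_B/∂q_B = 158 - q_Z - 2q_B = 0 gives the reaction function q_B = (158 - q_Z)/2.
Zephyr substitutes q_B(q_Z) into its own profit: π_Z = q_Z(204 - q_Z - (158 - q_Z)/2) - 54q_Z = (125 - (1/2)q_Z)q_Z - 54q_Z.
Leader FOC: 71 - q_Z = 0, so q_Z = 71.
Then q_B = (158 - 71)/2 = 87/2.
Total output Q = 229/2, so price P = 204 - 229/2 = 179/2.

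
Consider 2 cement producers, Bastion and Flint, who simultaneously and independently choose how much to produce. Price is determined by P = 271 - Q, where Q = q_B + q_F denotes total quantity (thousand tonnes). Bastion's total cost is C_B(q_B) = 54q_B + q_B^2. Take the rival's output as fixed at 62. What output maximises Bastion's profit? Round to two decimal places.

38.75

With the rival's output fixed at 62, Bastion's profit is π_B = (271 - 62 - q_B)q_B - (54q_B + q_B²) = (209 - q_B)q_B - (54q_B + q_B²).
∂π_B/∂q_B = 155 - 4q_B = 0, so q_B = 155/4.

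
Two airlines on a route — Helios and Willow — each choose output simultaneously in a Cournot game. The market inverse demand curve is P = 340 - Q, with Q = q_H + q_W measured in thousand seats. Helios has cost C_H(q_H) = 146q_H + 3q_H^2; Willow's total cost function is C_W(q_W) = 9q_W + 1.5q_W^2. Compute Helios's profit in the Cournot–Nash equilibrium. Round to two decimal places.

Helios's profit: π_H = (340 - Q)q_H - (146q_H + 3q_H²). Setting ∂π_H/∂q_H = 0: 194 - 8q_H - (q_W) = 0.
Willow's profit: π_W = (340 - Q)q_W - (9q_W + (3/2)q_W²). Setting ∂π_W/∂q_W = 0: 331 - 5q_W - (q_H) = 0.
So q_H = (194 - q_W)/8 and q_W = (331 - q_H)/5.
Solving the pair: q_H = 213/13, q_W = 818/13.
Price P = 340 - 1031/13 = 260.6923.
Helios's profit: 260.6923·(213/13) - 146·(213/13) - 3(213/13)² = 1073.8225.

1073.82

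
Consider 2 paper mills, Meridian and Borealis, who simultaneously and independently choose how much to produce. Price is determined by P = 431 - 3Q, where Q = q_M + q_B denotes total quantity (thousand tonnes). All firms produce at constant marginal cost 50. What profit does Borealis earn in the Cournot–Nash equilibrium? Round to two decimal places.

5376.33

Each firm earns π_i = (431 - 3Q)q_i - 50q_i.
Setting ∂π_i/∂q_i = 0 with rivals' quantities fixed: 381 - 6q_i - 3q_j = 0.
With identical firms every q_j equals q_i, so q_j = q_i and 381 = 9q_i, giving q_i = 127/3.
Price P = 431 - 3·(254/3) = 177.
Borealis's profit: (177 - 50)·(127/3) = 5376.3333.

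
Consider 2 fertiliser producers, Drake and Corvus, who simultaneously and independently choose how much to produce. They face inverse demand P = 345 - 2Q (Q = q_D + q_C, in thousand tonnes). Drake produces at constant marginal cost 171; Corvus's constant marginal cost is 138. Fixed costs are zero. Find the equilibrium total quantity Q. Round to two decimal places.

63.50

Drake's profit: π_D = (345 - 2Q)q_D - (171q_D). Setting ∂π_D/∂q_D = 0: 174 - 4q_D - 2(q_C) = 0.
Corvus's first-order condition: 207 - 4q_C - 2(q_D) = 0.
Rearranging gives the reaction functions q_D = (174 - 2q_C)/4 and q_C = (207 - 2q_D)/4.
Substituting one into the other gives q_D = 47/2 and q_C = 40.
Total output Q = 47/2 + 40 = 127/2.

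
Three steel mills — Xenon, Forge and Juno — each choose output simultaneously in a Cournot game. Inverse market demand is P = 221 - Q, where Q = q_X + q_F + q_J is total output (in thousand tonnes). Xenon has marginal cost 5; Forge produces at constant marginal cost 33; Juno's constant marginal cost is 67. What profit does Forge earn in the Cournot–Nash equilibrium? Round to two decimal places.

2352.25

Xenon's profit: π_X = (221 - Q)q_X - (5q_X). Setting ∂π_X/∂q_X = 0: 216 - 2q_X - (q_F + q_J) = 0.
Forge's profit: π_F = (221 - Q)q_F - (33q_F). Setting ∂π_F/∂q_F = 0: 188 - 2q_F - (q_X + q_J) = 0.
Juno's profit: π_J = (221 - Q)q_J - (67q_J). Setting ∂π_J/∂q_J = 0: 154 - 2q_J - (q_X + q_F) = 0.
Summing all 3 equations gives 558 − 4Q = 0, hence Q = 279/2.
Back-substituting: q_X = (216 − 279/2) = 153/2, q_F = (188 − 279/2) = 97/2, q_J = (154 − 279/2) = 29/2.
Price P = 221 - 279/2 = 163/2.
Forge's profit: (163/2 - 33)·(97/2) = 2352.2500.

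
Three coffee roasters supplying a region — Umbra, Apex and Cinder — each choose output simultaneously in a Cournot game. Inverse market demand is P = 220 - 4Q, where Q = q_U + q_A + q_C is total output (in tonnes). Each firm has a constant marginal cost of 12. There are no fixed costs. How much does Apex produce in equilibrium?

A representative firm's profit is π_i = q_i(220 - 4Q) - 12q_i.
Setting ∂π_i/∂q_i = 0 with rivals' quantities fixed: 208 - 8q_i - 4·Σ_{j≠i} q_j = 0.
With identical firms every q_j equals q_i, so Σ_{j≠i} q_j = 2q_i and 208 = 16q_i, giving q_i = 13.

13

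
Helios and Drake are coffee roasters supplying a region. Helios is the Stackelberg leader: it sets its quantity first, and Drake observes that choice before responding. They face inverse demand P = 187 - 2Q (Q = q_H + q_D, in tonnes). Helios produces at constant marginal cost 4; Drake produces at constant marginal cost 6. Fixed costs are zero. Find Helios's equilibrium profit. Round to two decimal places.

2139.06

The follower Drake best-responds to any q_H: π_D = (187 - 2Q)q_D - 6q_D.
Setting the follower's marginal profit to zero, 181 - 2q_H - 4q_D = 0, i.e. q_D = (181 - 2q_H)/4.
Helios substitutes q_D(q_H) into its own profit: π_H = q_H(187 - 2q_H - (181 - 2q_H)/2) - 4q_H = (193/2 - q_H)q_H - 4q_H.
The leader's first-order condition 185/2 - 2q_H = 0 yields q_H = 185/4.
Then q_D = (181 - 2·(185/4))/4 = 177/8.
Price P = 187 - 2·(547/8) = 201/4.
Helios's profit: (201/4 - 4)·(185/4) = 2139.0625.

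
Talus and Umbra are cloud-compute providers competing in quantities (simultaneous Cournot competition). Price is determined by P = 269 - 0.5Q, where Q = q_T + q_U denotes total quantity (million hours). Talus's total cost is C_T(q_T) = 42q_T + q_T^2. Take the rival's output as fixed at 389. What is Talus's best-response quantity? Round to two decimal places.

10.83

With the rival's output fixed at 389, Talus's profit is π_T = (269 - (1/2)·389 - (1/2)q_T)q_T - (42q_T + q_T²) = (149/2 - (1/2)q_T)q_T - (42q_T + q_T²).
∂π_T/∂q_T = 65/2 - 3q_T = 0, so q_T = 65/6.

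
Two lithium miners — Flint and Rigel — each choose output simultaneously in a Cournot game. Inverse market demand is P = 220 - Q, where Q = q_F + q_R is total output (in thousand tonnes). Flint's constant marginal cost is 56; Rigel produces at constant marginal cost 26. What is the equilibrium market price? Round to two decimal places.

Flint's profit: π_F = (220 - Q)q_F - (56q_F). Setting ∂π_F/∂q_F = 0: 164 - 2q_F - (q_R) = 0.
Rigel's first-order condition: 194 - 2q_R - (q_F) = 0.
Rearranging gives the reaction functions q_F = (164 - q_R)/2 and q_R = (194 - q_F)/2.
Substituting one into the other gives q_F = 134/3 and q_R = 224/3.
Total output Q = 358/3, so price P = 220 - 358/3 = 302/3.

100.67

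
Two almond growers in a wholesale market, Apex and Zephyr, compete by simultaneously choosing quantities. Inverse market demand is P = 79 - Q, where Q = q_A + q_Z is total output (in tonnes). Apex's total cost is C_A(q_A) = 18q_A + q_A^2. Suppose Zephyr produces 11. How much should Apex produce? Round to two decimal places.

With the rival's output fixed at 11, Apex's profit is π_A = (79 - 11 - q_A)q_A - (18q_A + q_A²) = (68 - q_A)q_A - (18q_A + q_A²).
∂π_A/∂q_A = 50 - 4q_A = 0, so q_A = 25/2.

12.50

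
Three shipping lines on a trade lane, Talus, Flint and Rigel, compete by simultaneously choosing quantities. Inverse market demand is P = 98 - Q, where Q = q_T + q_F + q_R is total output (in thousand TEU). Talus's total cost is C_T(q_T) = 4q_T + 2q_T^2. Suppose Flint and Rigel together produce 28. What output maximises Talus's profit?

With rivals' combined output fixed at 28, Talus's profit is π_T = (98 - 28 - q_T)q_T - (4q_T + 2q_T²) = (70 - q_T)q_T - (4q_T + 2q_T²).
∂π_T/∂q_T = 66 - 6q_T = 0, so q_T = 11.

11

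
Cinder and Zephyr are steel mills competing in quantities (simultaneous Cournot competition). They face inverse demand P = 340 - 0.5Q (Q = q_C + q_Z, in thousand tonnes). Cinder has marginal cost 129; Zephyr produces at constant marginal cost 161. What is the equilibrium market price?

210

Cinder's profit: π_C = (340 - 0.5Q)q_C - (129q_C). Setting ∂π_C/∂q_C = 0: 211 - q_C - (1/2)(q_Z) = 0.
Zephyr's first-order condition: 179 - q_Z - (1/2)(q_C) = 0.
Rearranging gives the reaction functions q_C = (211 - (1/2)q_Z) and q_Z = (179 - (1/2)q_C).
Solving the pair: q_C = 162, q_Z = 98.
Total output Q = 260, so price P = 340 - (1/2)·260 = 210.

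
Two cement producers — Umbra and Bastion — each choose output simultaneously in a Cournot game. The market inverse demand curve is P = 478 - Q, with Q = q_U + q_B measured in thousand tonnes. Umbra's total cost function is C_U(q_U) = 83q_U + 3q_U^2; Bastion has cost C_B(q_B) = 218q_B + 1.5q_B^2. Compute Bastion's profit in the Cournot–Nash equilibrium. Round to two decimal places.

Umbra's profit: π_U = (478 - Q)q_U - (83q_U + 3q_U²). Setting ∂π_U/∂q_U = 0: 395 - 8q_U - (q_B) = 0.
Bastion's first-order condition: 260 - 5q_B - (q_U) = 0.
Best responses: q_U = (395 - q_B)/8, q_B = (260 - q_U)/5.
Solving the pair: q_U = 1715/39, q_B = 1685/39.
Price P = 478 - 87.1795 = 390.8205.
Bastion's profit: 390.8205·(1685/39) - 218·(1685/39) - (3/2)(1685/39)² = 4666.7078.

4666.71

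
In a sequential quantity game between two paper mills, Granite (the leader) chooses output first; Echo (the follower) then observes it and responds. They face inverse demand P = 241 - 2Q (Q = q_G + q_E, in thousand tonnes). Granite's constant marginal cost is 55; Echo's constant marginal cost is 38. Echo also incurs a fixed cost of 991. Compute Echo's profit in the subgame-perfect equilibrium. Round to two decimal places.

The follower Echo best-responds to any q_G: π_E = (241 - 2Q)q_E - 38q_E.
∂π_E/∂q_E = 203 - 2q_G - 4q_E = 0 gives the reaction function q_E = (203 - 2q_G)/4.
Granite substitutes q_E(q_G) into its own profit: π_G = q_G(241 - 2q_G - (203 - 2q_G)/2) - 55q_G = (279/2 - q_G)q_G - 55q_G.
The leader's first-order condition 169/2 - 2q_G = 0 yields q_G = 169/4.
Then q_E = (203 - 2·(169/4))/4 = 237/8.
Price P = 241 - 2·(575/8) = 389/4.
Echo's profit: (389/4 - 38)·(237/8) - 991 = 764.2813.

764.28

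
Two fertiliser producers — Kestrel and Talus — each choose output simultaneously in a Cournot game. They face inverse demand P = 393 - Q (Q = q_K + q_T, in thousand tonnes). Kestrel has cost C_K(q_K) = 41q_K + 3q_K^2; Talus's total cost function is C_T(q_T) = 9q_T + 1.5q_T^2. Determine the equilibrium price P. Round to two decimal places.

Kestrel's profit: π_K = (393 - Q)q_K - (41q_K + 3q_K²). Setting ∂π_K/∂q_K = 0: 352 - 8q_K - (q_T) = 0.
Talus's profit: π_T = (393 - Q)q_T - (9q_T + (3/2)q_T²). Setting ∂π_T/∂q_T = 0: 384 - 5q_T - (q_K) = 0.
So q_K = (352 - q_T)/8 and q_T = (384 - q_K)/5.
Solving the pair: q_K = 1376/39, q_T = 69.7436.
Total output Q = 105.0256, so price P = 393 - 105.0256 = 287.9744.

287.97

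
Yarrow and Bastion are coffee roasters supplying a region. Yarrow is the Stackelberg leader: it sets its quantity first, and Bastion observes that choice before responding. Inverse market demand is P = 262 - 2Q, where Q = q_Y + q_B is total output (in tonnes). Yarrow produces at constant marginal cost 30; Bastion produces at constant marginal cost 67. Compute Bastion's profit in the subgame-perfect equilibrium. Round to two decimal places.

Solve by backward induction. Given q_Y, the follower Bastion maximises π_B = (262 - 2q_Y - 2q_B)q_B - 67q_B.
Follower FOC: 195 - 2q_Y - 4q_B = 0, so q_B(q_Y) = (195 - 2q_Y)/4.
Yarrow substitutes q_B(q_Y) into its own profit: π_Y = q_Y(262 - 2q_Y - (195 - 2q_Y)/2) - 30q_Y = (329/2 - q_Y)q_Y - 30q_Y.
The leader's first-order condition 269/2 - 2q_Y = 0 yields q_Y = 269/4.
Then q_B = (195 - 2·(269/4))/4 = 121/8.
Price P = 262 - 2·(659/8) = 389/4.
Bastion's profit: (389/4 - 67)·(121/8) = 457.5313.

457.53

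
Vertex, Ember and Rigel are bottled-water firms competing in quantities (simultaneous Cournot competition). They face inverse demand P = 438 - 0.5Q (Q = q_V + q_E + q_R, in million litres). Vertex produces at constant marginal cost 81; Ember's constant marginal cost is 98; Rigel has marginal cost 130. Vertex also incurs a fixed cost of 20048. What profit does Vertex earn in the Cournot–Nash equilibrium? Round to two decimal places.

2318.13

Vertex's profit: π_V = (438 - 0.5Q)q_V - (81q_V). Setting ∂π_V/∂q_V = 0: 357 - q_V - (1/2)(q_E + q_R) = 0.
Ember's first-order condition: 340 - q_E - (1/2)(q_V + q_R) = 0.
Rigel's first-order condition: 308 - q_R - (1/2)(q_V + q_E) = 0.
Summing all 3 equations gives 1005 − 2Q = 0, hence Q = 1005/2.
Back-substituting: q_V = (357 − 1005/4)/(1/2) = 423/2, q_E = (340 − 1005/4)/(1/2) = 355/2, q_R = (308 − 1005/4)/(1/2) = 227/2.
Price P = 438 - (1/2)·(1005/2) = 747/4.
Vertex's profit: (747/4 - 81)·(423/2) - 20048 = 2318.1250.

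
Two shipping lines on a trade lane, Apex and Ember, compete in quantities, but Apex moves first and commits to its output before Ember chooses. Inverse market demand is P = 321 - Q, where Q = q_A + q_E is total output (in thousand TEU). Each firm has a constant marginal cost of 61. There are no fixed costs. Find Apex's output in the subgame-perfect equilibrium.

130

Solve by backward induction. Given q_A, the follower Ember maximises π_E = (321 - q_A - q_E)q_E - 61q_E.
Follower FOC: 260 - q_A - 2q_E = 0, so q_E(q_A) = (260 - q_A)/2.
Apex substitutes q_E(q_A) into its own profit: π_A = q_A(321 - q_A - (260 - q_A)/2) - 61q_A = (191 - (1/2)q_A)q_A - 61q_A.
Maximising: ∂π_A/∂q_A = 130 - q_A = 0, giving q_A = 130.
Then q_E = (260 - 130)/2 = 65.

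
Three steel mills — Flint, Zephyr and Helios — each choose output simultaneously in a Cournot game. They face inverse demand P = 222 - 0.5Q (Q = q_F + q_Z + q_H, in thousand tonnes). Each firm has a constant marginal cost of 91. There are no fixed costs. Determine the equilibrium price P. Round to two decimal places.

123.75

Each firm earns π_i = (222 - 0.5Q)q_i - 91q_i.
First-order condition (treating rivals' output as given): 131 - q_i - (1/2)·Σ_{j≠i} q_j = 0.
By symmetry each firm produces the same amount; substituting Σ_{j≠i} q_j = 2q_i yields q_i = 131/2.
Total output Q = 393/2, so price P = 222 - (1/2)·(393/2) = 495/4.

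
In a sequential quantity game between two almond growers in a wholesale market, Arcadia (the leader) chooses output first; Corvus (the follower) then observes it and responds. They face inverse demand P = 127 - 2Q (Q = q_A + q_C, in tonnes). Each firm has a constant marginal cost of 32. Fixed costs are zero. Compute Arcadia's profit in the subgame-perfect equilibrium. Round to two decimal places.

The follower Corvus best-responds to any q_A: π_C = (127 - 2Q)q_C - 32q_C.
Setting the follower's marginal profit to zero, 95 - 2q_A - 4q_C = 0, i.e. q_C = (95 - 2q_A)/4.
Arcadia substitutes q_C(q_A) into its own profit: π_A = q_A(127 - 2q_A - (95 - 2q_A)/2) - 32q_A = (159/2 - q_A)q_A - 32q_A.
The leader's first-order condition 95/2 - 2q_A = 0 yields q_A = 95/4.
Then q_C = (95 - 2·(95/4))/4 = 95/8.
Price P = 127 - 2·(285/8) = 223/4.
Arcadia's profit: (223/4 - 32)·(95/4) = 564.0625.

564.06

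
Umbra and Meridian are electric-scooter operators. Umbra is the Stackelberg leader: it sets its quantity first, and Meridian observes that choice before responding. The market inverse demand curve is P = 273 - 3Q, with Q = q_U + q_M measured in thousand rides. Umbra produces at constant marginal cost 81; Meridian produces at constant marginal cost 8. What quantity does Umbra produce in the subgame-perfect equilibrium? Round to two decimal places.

Solve by backward induction. Given q_U, the follower Meridian maximises π_M = (273 - 3q_U - 3q_M)q_M - 8q_M.
∂π_M/∂q_M = 265 - 3q_U - 6q_M = 0 gives the reaction function q_M = (265 - 3q_U)/6.
The leader anticipates this reaction. Substituting into P = 273 - 3Q gives P = 281/2 - (3/2)q_U, so π_U = (281/2 - (3/2)q_U)q_U - 81q_U.
The leader's first-order condition 119/2 - 3q_U = 0 yields q_U = 119/6.
Then q_M = (265 - 3·(119/6))/6 = 137/4.

19.83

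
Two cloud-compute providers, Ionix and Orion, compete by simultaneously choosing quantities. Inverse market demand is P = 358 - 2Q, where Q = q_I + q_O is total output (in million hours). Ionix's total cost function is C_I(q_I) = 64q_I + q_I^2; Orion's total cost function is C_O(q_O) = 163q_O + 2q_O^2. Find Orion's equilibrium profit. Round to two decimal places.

699.84

Ionix's profit: π_I = (358 - 2Q)q_I - (64q_I + q_I²). Setting ∂π_I/∂q_I = 0: 294 - 6q_I - 2(q_O) = 0.
Orion's first-order condition: 195 - 8q_O - 2(q_I) = 0.
So q_I = (294 - 2q_O)/6 and q_O = (195 - 2q_I)/8.
Solving the pair: q_I = 981/22, q_O = 291/22.
Price P = 358 - 2·(636/11) = 242.3636.
Orion's profit: 242.3636·(291/22) - 163·(291/22) - 2(291/22)² = 699.8430.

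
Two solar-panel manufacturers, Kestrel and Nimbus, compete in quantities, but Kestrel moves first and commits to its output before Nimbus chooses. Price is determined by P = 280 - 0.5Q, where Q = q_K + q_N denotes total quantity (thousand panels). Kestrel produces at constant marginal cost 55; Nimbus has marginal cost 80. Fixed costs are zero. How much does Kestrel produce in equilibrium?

The follower Nimbus best-responds to any q_K: π_N = (280 - 0.5Q)q_N - 80q_N.
Follower FOC: 200 - (1/2)q_K - q_N = 0, so q_N(q_K) = (200 - (1/2)q_K).
The leader anticipates this reaction. Substituting into P = 280 - 0.5Q gives P = 180 - (1/4)q_K, so π_K = (180 - (1/4)q_K)q_K - 55q_K.
Leader FOC: 125 - (1/2)q_K = 0, so q_K = 250.
Then q_N = (200 - (1/2)·250) = 75.

250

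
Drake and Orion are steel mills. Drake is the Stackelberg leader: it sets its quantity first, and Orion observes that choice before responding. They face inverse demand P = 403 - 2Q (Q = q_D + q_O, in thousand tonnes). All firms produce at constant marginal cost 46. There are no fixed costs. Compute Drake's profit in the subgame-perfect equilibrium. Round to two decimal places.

7965.56

Solve by backward induction. Given q_D, the follower Orion maximises π_O = (403 - 2q_D - 2q_O)q_O - 46q_O.
∂π_O/∂q_O = 357 - 2q_D - 4q_O = 0 gives the reaction function q_O = (357 - 2q_D)/4.
Drake substitutes q_O(q_D) into its own profit: π_D = q_D(403 - 2q_D - (357 - 2q_D)/2) - 46q_D = (449/2 - q_D)q_D - 46q_D.
The leader's first-order condition 357/2 - 2q_D = 0 yields q_D = 357/4.
Then q_O = (357 - 2·(357/4))/4 = 357/8.
Price P = 403 - 2·(1071/8) = 541/4.
Drake's profit: (541/4 - 46)·(357/4) = 7965.5625.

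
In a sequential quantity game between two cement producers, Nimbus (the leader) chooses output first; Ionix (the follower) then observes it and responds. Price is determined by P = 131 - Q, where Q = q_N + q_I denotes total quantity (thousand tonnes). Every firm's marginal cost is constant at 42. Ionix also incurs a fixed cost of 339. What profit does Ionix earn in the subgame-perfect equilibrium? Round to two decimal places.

The follower Ionix best-responds to any q_N: π_I = (131 - Q)q_I - 42q_I.
∂π_I/∂q_I = 89 - q_N - 2q_I = 0 gives the reaction function q_I = (89 - q_N)/2.
Nimbus substitutes q_I(q_N) into its own profit: π_N = q_N(131 - q_N - (89 - q_N)/2) - 42q_N = (173/2 - (1/2)q_N)q_N - 42q_N.
Leader FOC: 89/2 - q_N = 0, so q_N = 89/2.
Then q_I = (89 - 89/2)/2 = 89/4.
Price P = 131 - 267/4 = 257/4.
Ionix's profit: (257/4 - 42)·(89/4) - 339 = 156.0625.

156.06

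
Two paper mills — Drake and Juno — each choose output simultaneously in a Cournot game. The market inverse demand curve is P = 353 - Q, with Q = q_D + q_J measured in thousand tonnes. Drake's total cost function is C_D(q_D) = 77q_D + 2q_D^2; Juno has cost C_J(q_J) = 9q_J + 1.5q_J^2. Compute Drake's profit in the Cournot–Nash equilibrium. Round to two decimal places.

Drake's profit: π_D = (353 - Q)q_D - (77q_D + 2q_D²). Setting ∂π_D/∂q_D = 0: 276 - 6q_D - (q_J) = 0.
Juno's first-order condition: 344 - 5q_J - (q_D) = 0.
Rearranging gives the reaction functions q_D = (276 - q_J)/6 and q_J = (344 - q_D)/5.
Substituting one into the other gives q_D = 1036/29 and q_J = 1788/29.
Price P = 353 - 97.3793 = 255.6207.
Drake's profit: 255.6207·(1036/29) - 77·(1036/29) - 2(1036/29)² = 3828.6421.

3828.64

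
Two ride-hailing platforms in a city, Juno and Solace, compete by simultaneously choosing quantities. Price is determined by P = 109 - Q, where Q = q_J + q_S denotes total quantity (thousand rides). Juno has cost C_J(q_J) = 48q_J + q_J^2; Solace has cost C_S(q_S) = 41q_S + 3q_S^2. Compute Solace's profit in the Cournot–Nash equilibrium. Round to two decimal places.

185.31

Juno's profit: π_J = (109 - Q)q_J - (48q_J + q_J²). Setting ∂π_J/∂q_J = 0: 61 - 4q_J - (q_S) = 0.
Solace's profit: π_S = (109 - Q)q_S - (41q_S + 3q_S²). Setting ∂π_S/∂q_S = 0: 68 - 8q_S - (q_J) = 0.
Rearranging gives the reaction functions q_J = (61 - q_S)/4 and q_S = (68 - q_J)/8.
Substituting one into the other gives q_J = 420/31 and q_S = 211/31.
Price P = 109 - 631/31 = 88.6452.
Solace's profit: 88.6452·(211/31) - 41·(211/31) - 3(211/31)² = 185.3111.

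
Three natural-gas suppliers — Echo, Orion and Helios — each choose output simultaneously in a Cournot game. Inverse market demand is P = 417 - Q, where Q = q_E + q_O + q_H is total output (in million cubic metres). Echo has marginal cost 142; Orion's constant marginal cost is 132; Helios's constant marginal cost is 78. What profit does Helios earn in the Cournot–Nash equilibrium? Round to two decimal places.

13053.06

Echo's profit: π_E = (417 - Q)q_E - (142q_E). Setting ∂π_E/∂q_E = 0: 275 - 2q_E - (q_O + q_H) = 0.
Orion's first-order condition: 285 - 2q_O - (q_E + q_H) = 0.
Helios's first-order condition: 339 - 2q_H - (q_E + q_O) = 0.
Adding the 3 conditions: 899 − 2Q − 2Q = 0, i.e. Q = 899/4.
Back-substituting: q_E = (275 − 899/4) = 201/4, q_O = (285 − 899/4) = 241/4, q_H = (339 − 899/4) = 457/4.
Price P = 417 - 899/4 = 769/4.
Helios's profit: (769/4 - 78)·(457/4) = 13053.0625.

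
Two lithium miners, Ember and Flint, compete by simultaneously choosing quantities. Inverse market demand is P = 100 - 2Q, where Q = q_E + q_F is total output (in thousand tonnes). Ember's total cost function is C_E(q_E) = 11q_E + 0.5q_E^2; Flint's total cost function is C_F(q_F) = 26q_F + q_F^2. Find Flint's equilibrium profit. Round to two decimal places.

Ember's profit: π_E = (100 - 2Q)q_E - (11q_E + (1/2)q_E²). Setting ∂π_E/∂q_E = 0: 89 - 5q_E - 2(q_F) = 0.
Flint's profit: π_F = (100 - 2Q)q_F - (26q_F + q_F²). Setting ∂π_F/∂q_F = 0: 74 - 6q_F - 2(q_E) = 0.
So q_E = (89 - 2q_F)/5 and q_F = (74 - 2q_E)/6.
Solving the pair: q_E = 193/13, q_F = 96/13.
Price P = 100 - 2·(289/13) = 722/13.
Flint's profit: (722/13)·(96/13) - 26·(96/13) - (96/13)² = 163.5976.

163.60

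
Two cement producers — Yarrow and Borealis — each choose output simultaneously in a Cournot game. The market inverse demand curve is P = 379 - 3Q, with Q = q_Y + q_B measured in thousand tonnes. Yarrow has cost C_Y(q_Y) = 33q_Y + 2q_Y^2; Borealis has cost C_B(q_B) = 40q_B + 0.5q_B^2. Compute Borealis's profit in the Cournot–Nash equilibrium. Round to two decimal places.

Yarrow's profit: π_Y = (379 - 3Q)q_Y - (33q_Y + 2q_Y²). Setting ∂π_Y/∂q_Y = 0: 346 - 10q_Y - 3(q_B) = 0.
Borealis's profit: π_B = (379 - 3Q)q_B - (40q_B + (1/2)q_B²). Setting ∂π_B/∂q_B = 0: 339 - 7q_B - 3(q_Y) = 0.
So q_Y = (346 - 3q_B)/10 and q_B = (339 - 3q_Y)/7.
Solving the pair: q_Y = 1405/61, q_B = 38.5574.
Price P = 379 - 3·61.5902 = 194.2295.
Borealis's profit: 194.2295·38.5574 - 40·38.5574 - (1/2)·38.5574² = 5203.3496.

5203.35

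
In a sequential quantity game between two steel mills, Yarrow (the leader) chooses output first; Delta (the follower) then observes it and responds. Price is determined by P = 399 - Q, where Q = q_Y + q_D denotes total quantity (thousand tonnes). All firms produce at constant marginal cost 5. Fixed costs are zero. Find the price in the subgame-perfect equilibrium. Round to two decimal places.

103.50

Solve by backward induction. Given q_Y, the follower Delta maximises π_D = (399 - q_Y - q_D)q_D - 5q_D.
Setting the follower's marginal profit to zero, 394 - q_Y - 2q_D = 0, i.e. q_D = (394 - q_Y)/2.
The leader anticipates this reaction. Substituting into P = 399 - Q gives P = 202 - (1/2)q_Y, so π_Y = (202 - (1/2)q_Y)q_Y - 5q_Y.
The leader's first-order condition 197 - q_Y = 0 yields q_Y = 197.
Then q_D = (394 - 197)/2 = 197/2.
Total output Q = 591/2, so price P = 399 - 591/2 = 207/2.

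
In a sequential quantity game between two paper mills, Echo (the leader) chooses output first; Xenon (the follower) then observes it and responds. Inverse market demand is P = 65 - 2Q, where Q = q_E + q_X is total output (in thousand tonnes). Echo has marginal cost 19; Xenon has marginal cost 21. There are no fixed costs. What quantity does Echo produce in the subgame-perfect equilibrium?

12

The follower Xenon best-responds to any q_E: π_X = (65 - 2Q)q_X - 21q_X.
∂π_X/∂q_X = 44 - 2q_E - 4q_X = 0 gives the reaction function q_X = (44 - 2q_E)/4.
Echo substitutes q_X(q_E) into its own profit: π_E = q_E(65 - 2q_E - (44 - 2q_E)/2) - 19q_E = (43 - q_E)q_E - 19q_E.
The leader's first-order condition 24 - 2q_E = 0 yields q_E = 12.
Then q_X = (44 - 2·12)/4 = 5.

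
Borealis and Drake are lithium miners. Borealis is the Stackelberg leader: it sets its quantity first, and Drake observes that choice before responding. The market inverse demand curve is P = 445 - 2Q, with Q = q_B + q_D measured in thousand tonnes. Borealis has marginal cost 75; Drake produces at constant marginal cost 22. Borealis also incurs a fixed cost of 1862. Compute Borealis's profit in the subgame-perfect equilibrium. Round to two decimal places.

The follower Drake best-responds to any q_B: π_D = (445 - 2Q)q_D - 22q_D.
∂π_D/∂q_D = 423 - 2q_B - 4q_D = 0 gives the reaction function q_D = (423 - 2q_B)/4.
Borealis substitutes q_D(q_B) into its own profit: π_B = q_B(445 - 2q_B - (423 - 2q_B)/2) - 75q_B = (467/2 - q_B)q_B - 75q_B.
Maximising: ∂π_B/∂q_B = 317/2 - 2q_B = 0, giving q_B = 317/4.
Then q_D = (423 - 2·(317/4))/4 = 529/8.
Price P = 445 - 2·(1163/8) = 617/4.
Borealis's profit: (617/4 - 75)·(317/4) - 1862 = 4418.5625.

4418.56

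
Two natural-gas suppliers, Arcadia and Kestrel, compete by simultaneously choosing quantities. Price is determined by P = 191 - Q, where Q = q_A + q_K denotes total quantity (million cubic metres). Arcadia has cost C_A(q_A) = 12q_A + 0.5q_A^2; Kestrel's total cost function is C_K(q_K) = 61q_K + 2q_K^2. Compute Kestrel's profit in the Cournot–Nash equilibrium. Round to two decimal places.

Arcadia's profit: π_A = (191 - Q)q_A - (12q_A + (1/2)q_A²). Setting ∂π_A/∂q_A = 0: 179 - 3q_A - (q_K) = 0.
Kestrel's profit: π_K = (191 - Q)q_K - (61q_K + 2q_K²). Setting ∂π_K/∂q_K = 0: 130 - 6q_K - (q_A) = 0.
Best responses: q_A = (179 - q_K)/3, q_K = (130 - q_A)/6.
Substituting one into the other gives q_A = 944/17 and q_K = 211/17.
Price P = 191 - 1155/17 = 123.0588.
Kestrel's profit: 123.0588·(211/17) - 61·(211/17) - 2(211/17)² = 462.1557.

462.16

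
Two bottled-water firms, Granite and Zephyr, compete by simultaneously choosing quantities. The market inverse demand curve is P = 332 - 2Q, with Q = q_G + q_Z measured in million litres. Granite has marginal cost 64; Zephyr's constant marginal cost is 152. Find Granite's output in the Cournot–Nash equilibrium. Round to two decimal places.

59.33

Granite's profit: π_G = (332 - 2Q)q_G - (64q_G). Setting ∂π_G/∂q_G = 0: 268 - 4q_G - 2(q_Z) = 0.
Zephyr's profit: π_Z = (332 - 2Q)q_Z - (152q_Z). Setting ∂π_Z/∂q_Z = 0: 180 - 4q_Z - 2(q_G) = 0.
Best responses: q_G = (268 - 2q_Z)/4, q_Z = (180 - 2q_G)/4.
Substituting one into the other gives q_G = 178/3 and q_Z = 46/3.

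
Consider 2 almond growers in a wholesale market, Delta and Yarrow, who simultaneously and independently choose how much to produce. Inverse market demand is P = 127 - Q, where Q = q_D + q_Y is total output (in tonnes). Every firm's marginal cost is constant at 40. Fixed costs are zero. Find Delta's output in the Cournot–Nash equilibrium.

Each firm earns π_i = (127 - Q)q_i - 40q_i.
Setting ∂π_i/∂q_i = 0 with rivals' quantities fixed: 87 - 2q_i - q_j = 0.
With identical firms every q_j equals q_i, so q_j = q_i and 87 = 3q_i, giving q_i = 29.

29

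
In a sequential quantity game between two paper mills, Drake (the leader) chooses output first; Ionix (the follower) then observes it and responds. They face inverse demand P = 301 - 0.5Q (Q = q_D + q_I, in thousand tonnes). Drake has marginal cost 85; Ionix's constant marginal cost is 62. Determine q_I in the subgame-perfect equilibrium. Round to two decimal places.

142.50

Solve by backward induction. Given q_D, the follower Ionix maximises π_I = (301 - (1/2)q_D - (1/2)q_I)q_I - 62q_I.
Setting the follower's marginal profit to zero, 239 - (1/2)q_D - q_I = 0, i.e. q_I = (239 - (1/2)q_D).
Drake substitutes q_I(q_D) into its own profit: π_D = q_D(301 - (1/2)q_D - (239 - (1/2)q_D)/2) - 85q_D = (363/2 - (1/4)q_D)q_D - 85q_D.
The leader's first-order condition 193/2 - (1/2)q_D = 0 yields q_D = 193.
Then q_I = (239 - (1/2)·193) = 285/2.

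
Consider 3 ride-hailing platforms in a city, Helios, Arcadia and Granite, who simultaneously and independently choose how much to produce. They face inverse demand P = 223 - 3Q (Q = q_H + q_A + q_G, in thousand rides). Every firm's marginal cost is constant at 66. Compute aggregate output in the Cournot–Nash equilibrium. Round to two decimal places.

39.25

Each firm earns π_i = (223 - 3Q)q_i - 66q_i.
First-order condition (treating rivals' output as given): 157 - 6q_i - 3·Σ_{j≠i} q_j = 0.
By symmetry each firm produces the same amount; substituting Σ_{j≠i} q_j = 2q_i yields q_i = 157/12.
Total output Q = 157/12 + 157/12 + 157/12 = 157/4.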